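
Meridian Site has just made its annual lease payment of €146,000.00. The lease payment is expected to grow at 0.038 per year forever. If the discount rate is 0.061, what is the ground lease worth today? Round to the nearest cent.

€6589043.48

D₁ = D₀ × (1 + g) = €146,000.00 × 1.038 = €151,548.0000
Growing perpetuity: P = D₁ / (r − g) = €151,548.0000 / (0.061 − 0.038) = €6,589,043.48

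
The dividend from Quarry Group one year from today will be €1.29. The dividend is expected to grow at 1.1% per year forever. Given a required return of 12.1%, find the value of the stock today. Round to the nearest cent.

Growing perpetuity: P = D₁ / (r − g) = €1.2900 / (0.121 − 0.011) = €11.73

€11.73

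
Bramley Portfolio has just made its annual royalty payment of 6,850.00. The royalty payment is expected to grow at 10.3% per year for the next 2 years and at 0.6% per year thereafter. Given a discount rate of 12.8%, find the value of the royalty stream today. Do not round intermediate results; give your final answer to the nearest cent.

D_1 = 7555.55000
D_2 = 8333.77165
Terminal value at year 2: TV = D_2×(1+g_2)/(r−g_2) = 8383.77428/0.122 = 68719.46131
P_0 = D_1/(1+r)^1 + D_2/(1+r)^2 + TV/(1+r)^2
    = 6698.18262 + 6549.73000 + 54008.42930 = 67256.34192

67256.34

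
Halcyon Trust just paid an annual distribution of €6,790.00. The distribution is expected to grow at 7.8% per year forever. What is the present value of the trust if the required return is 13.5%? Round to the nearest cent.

D₁ = D₀ × (1 + g) = €6,790.00 × 1.078 = €7,319.6200
Growing perpetuity: P = D₁ / (r − g) = €7,319.6200 / (0.135 − 0.078) = €128,414.39

€128414.39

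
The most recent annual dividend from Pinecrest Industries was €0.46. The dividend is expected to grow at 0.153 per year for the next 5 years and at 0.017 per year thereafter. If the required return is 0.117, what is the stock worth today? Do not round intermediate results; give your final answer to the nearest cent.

D_1 = 0.53038
D_2 = 0.61153
D_3 = 0.70509
D_4 = 0.81297
D_5 = 0.93736
Terminal value at year 5: TV = D_5×(1+g_2)/(r−g_2) = 0.95329/0.1 = 9.53291
P_0 = D_1/(1+r)^1 + D_2/(1+r)^2 + D_3/(1+r)^3 + D_4/(1+r)^4 + D_5/(1+r)^5 + TV/(1+r)^5
    = 0.47483 + 0.49013 + 0.50593 + 0.52223 + 0.53906 + 5.48226 = 8.01443

€8.01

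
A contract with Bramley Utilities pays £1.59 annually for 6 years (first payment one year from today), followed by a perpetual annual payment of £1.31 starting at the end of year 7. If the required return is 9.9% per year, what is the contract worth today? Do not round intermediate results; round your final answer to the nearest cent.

PV of 6-year annuity: £1.59 × [1 − (1+0.099)^−6] / 0.099 = 6.94521
Perpetuity value at year 6: £1.31 / 0.099 = 13.23232
PV of perpetuity: 13.23232 / (1+0.099)^6 = 7.51017
Total PV = 6.94521 + 7.51017 = 14.45538

£14.46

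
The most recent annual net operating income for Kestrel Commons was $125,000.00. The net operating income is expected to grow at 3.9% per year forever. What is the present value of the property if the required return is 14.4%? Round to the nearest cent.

$1236904.76

D₁ = D₀ × (1 + g) = $125,000.00 × 1.039 = $129,875.0000
Growing perpetuity: P = D₁ / (r − g) = $129,875.0000 / (0.144 − 0.039) = $1,236,904.76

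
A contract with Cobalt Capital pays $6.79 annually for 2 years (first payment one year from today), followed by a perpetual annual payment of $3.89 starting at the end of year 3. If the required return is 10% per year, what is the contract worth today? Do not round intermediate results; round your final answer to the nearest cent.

PV of 2-year annuity: $6.79 × [1 − (1+0.1)^−2] / 0.1 = 11.78430
Perpetuity value at year 2: $3.89 / 0.1 = 38.90000
PV of perpetuity: 38.90000 / (1+0.1)^2 = 32.14876
Total PV = 11.78430 + 32.14876 = 43.93306

$43.93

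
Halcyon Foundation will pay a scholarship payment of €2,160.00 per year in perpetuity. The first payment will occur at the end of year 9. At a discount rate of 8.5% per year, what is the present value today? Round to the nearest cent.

€13231.13

Value at end of year 8: C / r = €2,160.00 / 0.085 = €25,411.7647
Discount to today: PV = €25,411.7647 / (1 + 0.085)^8 = €25,411.7647 / 1.920604 = €13,231.13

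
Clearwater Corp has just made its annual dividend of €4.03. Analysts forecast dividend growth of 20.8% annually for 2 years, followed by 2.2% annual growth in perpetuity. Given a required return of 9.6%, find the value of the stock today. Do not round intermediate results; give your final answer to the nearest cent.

€76.95

D_1 = 4.86824
D_2 = 5.88083
Terminal value at year 2: TV = D_2×(1+g_2)/(r−g_2) = 6.01021/0.074 = 81.21908
P_0 = D_1/(1+r)^1 + D_2/(1+r)^2 + TV/(1+r)^2
    = 4.44182 + 4.89573 + 67.61405 = 76.95161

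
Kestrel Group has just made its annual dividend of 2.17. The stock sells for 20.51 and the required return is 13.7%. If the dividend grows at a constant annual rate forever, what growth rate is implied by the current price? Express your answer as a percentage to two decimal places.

P = D₀(1+g)/(r−g) ⇒ P(r−g) = D₀(1+g) ⇒ g(P+D₀) = P·r − D₀
g = (P·r − D₀)/(P + D₀) = (20.51×0.137 − 2.17) / (20.51 + 2.17) = 0.028213

2.82%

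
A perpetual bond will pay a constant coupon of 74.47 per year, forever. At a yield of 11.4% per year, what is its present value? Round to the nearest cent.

653.25

Level perpetuity: PV = C / r = 74.47 / 0.114 = 653.25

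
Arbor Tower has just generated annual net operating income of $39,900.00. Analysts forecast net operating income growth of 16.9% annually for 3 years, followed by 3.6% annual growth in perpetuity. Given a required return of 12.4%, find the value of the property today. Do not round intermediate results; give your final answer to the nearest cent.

$657981.55

D_1 = 46643.10000
D_2 = 54525.78390
D_3 = 63740.64138
Terminal value at year 3: TV = D_3×(1+g_2)/(r−g_2) = 66035.30447/0.088 = 750401.18714
P_0 = D_1/(1+r)^1 + D_2/(1+r)^2 + D_3/(1+r)^3 + TV/(1+r)^3
    = 41497.41993 + 43158.79350 + 44886.68114 + 528438.65527 = 657981.54985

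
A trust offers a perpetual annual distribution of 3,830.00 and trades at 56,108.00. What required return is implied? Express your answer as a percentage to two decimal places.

P = C/r ⇒ r = C/P = 3,830.00/56,108.00 = 0.068261

6.83%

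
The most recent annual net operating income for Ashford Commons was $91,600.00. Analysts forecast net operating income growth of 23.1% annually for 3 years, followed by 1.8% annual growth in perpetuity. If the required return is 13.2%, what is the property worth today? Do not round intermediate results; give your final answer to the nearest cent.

D_1 = 112759.60000
D_2 = 138807.06760
D_3 = 170871.50022
Terminal value at year 3: TV = D_3×(1+g_2)/(r−g_2) = 173947.18722/0.114 = 1525852.51947
P_0 = D_1/(1+r)^1 + D_2/(1+r)^2 + D_3/(1+r)^3 + TV/(1+r)^3
    = 99610.95406 + 108322.51277 + 117795.94807 + 1051897.15032 = 1377626.56522

$1377626.57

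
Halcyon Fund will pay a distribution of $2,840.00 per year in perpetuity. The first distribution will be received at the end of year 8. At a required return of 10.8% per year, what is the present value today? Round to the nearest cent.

Value at end of year 7: C / r = $2,840.00 / 0.108 = $26,296.2963
Discount to today: PV = $26,296.2963 / (1 + 0.108)^7 = $26,296.2963 / 2.050115 = $12,826.74

$12826.74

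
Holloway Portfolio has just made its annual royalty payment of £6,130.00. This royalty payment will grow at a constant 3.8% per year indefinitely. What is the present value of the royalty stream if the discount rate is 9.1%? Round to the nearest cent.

D₁ = D₀ × (1 + g) = £6,130.00 × 1.038 = £6,362.9400
Growing perpetuity: P = D₁ / (r − g) = £6,362.9400 / (0.091 − 0.038) = £120,055.47

£120055.47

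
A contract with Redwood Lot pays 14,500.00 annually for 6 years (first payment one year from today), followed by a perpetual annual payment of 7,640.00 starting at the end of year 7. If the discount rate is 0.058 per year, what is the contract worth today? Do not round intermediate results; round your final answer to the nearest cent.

PV of 6-year annuity: 14,500.00 × [1 − (1+0.058)^−6] / 0.058 = 71751.45131
Perpetuity value at year 6: 7,640.00 / 0.058 = 131724.13793
PV of perpetuity: 131724.13793 / (1+0.058)^6 = 93918.54565
Total PV = 71751.45131 + 93918.54565 = 165669.99697

165670.00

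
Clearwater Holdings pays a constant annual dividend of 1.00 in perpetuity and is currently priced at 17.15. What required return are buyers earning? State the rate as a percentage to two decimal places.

5.83%

P = C/r ⇒ r = C/P = 1.00/17.15 = 0.058309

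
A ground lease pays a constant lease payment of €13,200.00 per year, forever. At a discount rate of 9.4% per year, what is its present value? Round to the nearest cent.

Level perpetuity: PV = C / r = €13,200.00 / 0.094 = €140,425.53

€140425.53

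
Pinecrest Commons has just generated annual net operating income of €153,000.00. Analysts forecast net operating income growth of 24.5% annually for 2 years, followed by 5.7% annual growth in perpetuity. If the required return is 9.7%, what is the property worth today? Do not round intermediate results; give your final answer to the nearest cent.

€5578241.23

D_1 = 190485.00000
D_2 = 237153.82500
Terminal value at year 2: TV = D_2×(1+g_2)/(r−g_2) = 250671.59303/0.04 = 6266789.82562
P_0 = D_1/(1+r)^1 + D_2/(1+r)^2 + TV/(1+r)^2
    = 173641.75023 + 197068.34916 + 5207531.12668 = 5578241.22607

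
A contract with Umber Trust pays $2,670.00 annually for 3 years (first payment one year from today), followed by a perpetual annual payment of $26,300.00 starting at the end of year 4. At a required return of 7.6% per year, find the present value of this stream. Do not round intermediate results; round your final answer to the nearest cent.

PV of 3-year annuity: $2,670.00 × [1 − (1+0.076)^−3] / 0.076 = 6930.81619
Perpetuity value at year 3: $26,300.00 / 0.076 = 346052.63158
PV of perpetuity: 346052.63158 / (1+0.076)^3 = 277782.79425
Total PV = 6930.81619 + 277782.79425 = 284713.61044

$284713.61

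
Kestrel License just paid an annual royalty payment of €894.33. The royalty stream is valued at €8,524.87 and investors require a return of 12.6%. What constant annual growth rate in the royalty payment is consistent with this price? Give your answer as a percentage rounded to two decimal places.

1.91%

P = D₀(1+g)/(r−g) ⇒ P(r−g) = D₀(1+g) ⇒ g(P+D₀) = P·r − D₀
g = (P·r − D₀)/(P + D₀) = (€8,524.87×0.126 − €894.33) / (€8,524.87 + €894.33) = 0.019089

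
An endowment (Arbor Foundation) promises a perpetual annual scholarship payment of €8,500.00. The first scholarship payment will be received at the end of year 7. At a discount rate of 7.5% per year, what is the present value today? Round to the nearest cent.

Value at end of year 6: C / r = €8,500.00 / 0.075 = €113,333.3333
Discount to today: PV = €113,333.3333 / (1 + 0.075)^6 = €113,333.3333 / 1.543302 = €73,435.64

€73435.64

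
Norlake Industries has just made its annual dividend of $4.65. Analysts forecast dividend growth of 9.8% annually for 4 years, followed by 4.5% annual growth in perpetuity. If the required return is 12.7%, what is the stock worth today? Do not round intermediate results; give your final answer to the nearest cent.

D_1 = 5.10570
D_2 = 5.60606
D_3 = 6.15545
D_4 = 6.75869
Terminal value at year 4: TV = D_4×(1+g_2)/(r−g_2) = 7.06283/0.082 = 86.13204
P_0 = D_1/(1+r)^1 + D_2/(1+r)^2 + D_3/(1+r)^3 + D_4/(1+r)^4 + TV/(1+r)^4
    = 4.53035 + 4.41377 + 4.30020 + 4.18954 + 53.39113 = 70.82498

$70.82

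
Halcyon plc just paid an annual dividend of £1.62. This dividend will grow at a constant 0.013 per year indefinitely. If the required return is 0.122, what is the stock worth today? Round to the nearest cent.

D₁ = D₀ × (1 + g) = £1.62 × 1.013 = £1.6411
Growing perpetuity: P = D₁ / (r − g) = £1.6411 / (0.122 − 0.013) = £15.06

£15.06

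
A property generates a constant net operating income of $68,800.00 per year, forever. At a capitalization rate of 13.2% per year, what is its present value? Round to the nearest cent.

Level perpetuity: PV = C / r = $68,800.00 / 0.132 = $521,212.12

$521212.12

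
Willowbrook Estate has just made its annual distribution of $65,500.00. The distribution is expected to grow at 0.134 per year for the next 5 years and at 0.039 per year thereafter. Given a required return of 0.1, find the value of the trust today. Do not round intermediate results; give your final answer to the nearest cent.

$1658208.04

D_1 = 74277.00000
D_2 = 84230.11800
D_3 = 95516.95381
D_4 = 108316.22562
D_5 = 122830.59986
Terminal value at year 5: TV = D_5×(1+g_2)/(r−g_2) = 127620.99325/0.061 = 2092147.43034
P_0 = D_1/(1+r)^1 + D_2/(1+r)^2 + D_3/(1+r)^3 + D_4/(1+r)^4 + D_5/(1+r)^5 + TV/(1+r)^5
    = 67524.54545 + 69611.66777 + 71763.30114 + 73981.43953 + 76268.13857 + 1299058.95048 = 1658208.04295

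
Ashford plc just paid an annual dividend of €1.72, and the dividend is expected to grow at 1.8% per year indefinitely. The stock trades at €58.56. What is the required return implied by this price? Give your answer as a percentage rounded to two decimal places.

D₁ = €1.72 × 1.018 = €1.7510
P = D₁/(r − g) ⇒ r = D₁/P + g = €1.7510/€58.56 + 0.018 = 0.029900 + 0.018 = 0.047900

4.79%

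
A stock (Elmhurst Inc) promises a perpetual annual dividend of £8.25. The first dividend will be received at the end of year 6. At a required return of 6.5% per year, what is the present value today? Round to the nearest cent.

£92.64

Value at end of year 5: C / r = £8.25 / 0.065 = £126.9231
Discount to today: PV = £126.9231 / (1 + 0.065)^5 = £126.9231 / 1.370087 = £92.64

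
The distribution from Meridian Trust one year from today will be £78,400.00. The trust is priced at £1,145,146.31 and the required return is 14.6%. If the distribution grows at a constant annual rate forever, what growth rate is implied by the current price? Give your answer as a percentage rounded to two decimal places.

P = D₁/(r−g) ⇒ g = r − D₁/P = 0.146 − £78,400.00/£1,145,146.31 = 0.077537

7.75%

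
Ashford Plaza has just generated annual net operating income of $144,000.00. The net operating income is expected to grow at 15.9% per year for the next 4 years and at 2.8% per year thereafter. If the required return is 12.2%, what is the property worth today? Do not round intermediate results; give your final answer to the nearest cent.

D_1 = 166896.00000
D_2 = 193432.46400
D_3 = 224188.22578
D_4 = 259834.15367
Terminal value at year 4: TV = D_4×(1+g_2)/(r−g_2) = 267109.50998/0.094 = 2841590.53167
P_0 = D_1/(1+r)^1 + D_2/(1+r)^2 + D_3/(1+r)^3 + D_4/(1+r)^4 + TV/(1+r)^4
    = 148748.66310 + 153653.92205 + 158720.94086 + 163955.05389 + 1793040.37656 = 2418118.95646

$2418118.96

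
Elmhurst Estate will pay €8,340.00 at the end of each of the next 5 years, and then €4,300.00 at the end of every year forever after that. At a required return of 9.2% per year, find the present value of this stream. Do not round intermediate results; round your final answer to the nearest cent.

€62372.11

PV of 5-year annuity: €8,340.00 × [1 − (1+0.092)^−5] / 0.092 = 32272.04745
Perpetuity value at year 5: €4,300.00 / 0.092 = 46739.13043
PV of perpetuity: 46739.13043 / (1+0.092)^5 = 30100.06520
Total PV = 32272.04745 + 30100.06520 = 62372.11265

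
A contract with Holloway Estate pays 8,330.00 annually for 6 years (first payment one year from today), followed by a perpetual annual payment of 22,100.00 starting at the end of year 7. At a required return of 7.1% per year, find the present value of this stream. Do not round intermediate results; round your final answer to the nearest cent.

PV of 6-year annuity: 8,330.00 × [1 − (1+0.071)^−6] / 0.071 = 39582.99648
Perpetuity value at year 6: 22,100.00 / 0.071 = 311267.60563
PV of perpetuity: 311267.60563 / (1+0.071)^6 = 206251.49252
Total PV = 39582.99648 + 206251.49252 = 245834.48900

245834.49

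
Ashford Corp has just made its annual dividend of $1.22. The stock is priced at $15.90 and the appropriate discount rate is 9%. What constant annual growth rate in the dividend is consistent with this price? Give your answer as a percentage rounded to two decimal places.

1.23%

P = D₀(1+g)/(r−g) ⇒ P(r−g) = D₀(1+g) ⇒ g(P+D₀) = P·r − D₀
g = (P·r − D₀)/(P + D₀) = ($15.90×0.09 − $1.22) / ($15.90 + $1.22) = 0.012325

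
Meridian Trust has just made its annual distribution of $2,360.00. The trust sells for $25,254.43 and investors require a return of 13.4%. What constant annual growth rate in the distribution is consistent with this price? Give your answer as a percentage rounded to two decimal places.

3.71%

P = D₀(1+g)/(r−g) ⇒ P(r−g) = D₀(1+g) ⇒ g(P+D₀) = P·r − D₀
g = (P·r − D₀)/(P + D₀) = ($25,254.43×0.134 − $2,360.00) / ($25,254.43 + $2,360.00) = 0.037085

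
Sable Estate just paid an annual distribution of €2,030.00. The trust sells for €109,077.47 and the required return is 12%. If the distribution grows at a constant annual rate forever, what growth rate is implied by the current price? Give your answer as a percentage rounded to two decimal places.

9.95%

P = D₀(1+g)/(r−g) ⇒ P(r−g) = D₀(1+g) ⇒ g(P+D₀) = P·r − D₀
g = (P·r − D₀)/(P + D₀) = (€109,077.47×0.12 − €2,030.00) / (€109,077.47 + €2,030.00) = 0.099537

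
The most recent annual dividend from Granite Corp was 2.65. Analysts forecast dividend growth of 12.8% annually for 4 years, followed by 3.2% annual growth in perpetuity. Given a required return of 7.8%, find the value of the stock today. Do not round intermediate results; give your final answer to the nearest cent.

D_1 = 2.98920
D_2 = 3.37182
D_3 = 3.80341
D_4 = 4.29025
Terminal value at year 4: TV = D_4×(1+g_2)/(r−g_2) = 4.42753/0.046 = 96.25075
P_0 = D_1/(1+r)^1 + D_2/(1+r)^2 + D_3/(1+r)^3 + D_4/(1+r)^4 + TV/(1+r)^4
    = 2.77291 + 2.90153 + 3.03611 + 3.17693 + 71.27367 = 83.16114

83.16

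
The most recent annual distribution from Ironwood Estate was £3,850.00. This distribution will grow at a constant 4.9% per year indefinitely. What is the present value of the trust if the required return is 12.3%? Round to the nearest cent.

£54576.35

D₁ = D₀ × (1 + g) = £3,850.00 × 1.049 = £4,038.6500
Growing perpetuity: P = D₁ / (r − g) = £4,038.6500 / (0.123 − 0.049) = £54,576.35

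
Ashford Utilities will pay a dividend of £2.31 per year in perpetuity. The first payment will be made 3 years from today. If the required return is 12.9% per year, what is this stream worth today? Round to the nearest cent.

Value at end of year 2: C / r = £2.31 / 0.129 = £17.9070
Discount to today: PV = £17.9070 / (1 + 0.129)^2 = £17.9070 / 1.274641 = £14.05

£14.05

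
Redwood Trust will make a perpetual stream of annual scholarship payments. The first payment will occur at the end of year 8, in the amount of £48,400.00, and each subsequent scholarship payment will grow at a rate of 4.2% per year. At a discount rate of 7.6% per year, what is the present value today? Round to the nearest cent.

Value at end of year 7: C₁ / (r − g) = £48,400.00 / (0.076 − 0.042) = £1,423,529.4118
Discount to today: PV = £1,423,529.4118 / (1 + 0.076)^7 = £1,423,529.4118 / 1.669882 = £852,472.83

£852472.83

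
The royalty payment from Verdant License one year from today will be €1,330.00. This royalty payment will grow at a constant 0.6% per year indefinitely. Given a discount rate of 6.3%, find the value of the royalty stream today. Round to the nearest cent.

Growing perpetuity: P = D₁ / (r − g) = €1,330.0000 / (0.063 − 0.006) = €23,333.33

€23333.33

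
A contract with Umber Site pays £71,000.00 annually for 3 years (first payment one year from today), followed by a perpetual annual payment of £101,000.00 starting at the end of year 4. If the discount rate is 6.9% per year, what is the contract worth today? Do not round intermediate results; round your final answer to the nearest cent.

£1384894.57

PV of 3-year annuity: £71,000.00 × [1 − (1+0.069)^−3] / 0.069 = 186667.38920
Perpetuity value at year 3: £101,000.00 / 0.069 = 1463768.11594
PV of perpetuity: 1463768.11594 / (1+0.069)^3 = 1198227.18201
Total PV = 186667.38920 + 1198227.18201 = 1384894.57121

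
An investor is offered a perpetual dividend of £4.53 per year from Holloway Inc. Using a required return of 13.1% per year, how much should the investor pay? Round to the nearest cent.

£34.58

Level perpetuity: PV = C / r = £4.53 / 0.131 = £34.58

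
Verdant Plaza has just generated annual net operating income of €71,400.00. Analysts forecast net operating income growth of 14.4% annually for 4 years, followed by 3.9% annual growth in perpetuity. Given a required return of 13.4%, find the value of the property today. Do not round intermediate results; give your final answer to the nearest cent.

€1100753.72

D_1 = 81681.60000
D_2 = 93443.75040
D_3 = 106899.65046
D_4 = 122293.20012
Terminal value at year 4: TV = D_4×(1+g_2)/(r−g_2) = 127062.63493/0.095 = 1337501.42030
P_0 = D_1/(1+r)^1 + D_2/(1+r)^2 + D_3/(1+r)^3 + D_4/(1+r)^4 + TV/(1+r)^4
    = 72029.62963 + 72664.81155 + 73305.59472 + 73952.02854 + 808801.65945 = 1100753.72389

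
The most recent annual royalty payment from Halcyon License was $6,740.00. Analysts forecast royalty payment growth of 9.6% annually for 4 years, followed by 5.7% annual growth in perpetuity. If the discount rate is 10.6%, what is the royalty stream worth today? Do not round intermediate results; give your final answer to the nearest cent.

$166560.12

D_1 = 7387.04000
D_2 = 8096.19584
D_3 = 8873.43064
D_4 = 9725.27998
Terminal value at year 4: TV = D_4×(1+g_2)/(r−g_2) = 10279.62094/0.049 = 209788.18247
P_0 = D_1/(1+r)^1 + D_2/(1+r)^2 + D_3/(1+r)^3 + D_4/(1+r)^4 + TV/(1+r)^4
    = 6679.05967 + 6618.67035 + 6558.82703 + 6499.52480 + 140204.03498 = 166560.11684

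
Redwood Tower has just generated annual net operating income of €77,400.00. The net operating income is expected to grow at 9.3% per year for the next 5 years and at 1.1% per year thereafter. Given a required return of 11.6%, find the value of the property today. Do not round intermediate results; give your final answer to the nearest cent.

D_1 = 84598.20000
D_2 = 92465.83260
D_3 = 101065.15503
D_4 = 110464.21445
D_5 = 120737.38639
Terminal value at year 5: TV = D_5×(1+g_2)/(r−g_2) = 122065.49764/0.105 = 1162528.54899
P_0 = D_1/(1+r)^1 + D_2/(1+r)^2 + D_3/(1+r)^3 + D_4/(1+r)^4 + D_5/(1+r)^5 + TV/(1+r)^5
    = 75804.83871 + 74242.55261 + 72712.46416 + 71213.90979 + 69746.23960 + 671556.64991 = 1035276.65478

€1035276.65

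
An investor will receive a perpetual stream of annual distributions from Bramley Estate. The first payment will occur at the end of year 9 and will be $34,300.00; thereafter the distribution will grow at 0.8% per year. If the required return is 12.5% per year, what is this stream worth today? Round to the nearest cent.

Value at end of year 8: C₁ / (r − g) = $34,300.00 / (0.125 − 0.008) = $293,162.3932
Discount to today: PV = $293,162.3932 / (1 + 0.125)^8 = $293,162.3932 / 2.565785 = $114,258.38

$114258.38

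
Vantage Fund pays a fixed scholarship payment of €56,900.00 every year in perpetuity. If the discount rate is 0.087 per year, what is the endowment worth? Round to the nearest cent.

Level perpetuity: PV = C / r = €56,900.00 / 0.087 = €654,022.99

€654022.99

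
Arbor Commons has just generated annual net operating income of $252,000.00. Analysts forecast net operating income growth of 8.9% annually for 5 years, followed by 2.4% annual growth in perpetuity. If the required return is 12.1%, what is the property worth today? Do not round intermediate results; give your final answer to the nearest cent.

D_1 = 274428.00000
D_2 = 298852.09200
D_3 = 325449.92819
D_4 = 354414.97180
D_5 = 385957.90429
Terminal value at year 5: TV = D_5×(1+g_2)/(r−g_2) = 395220.89399/0.097 = 4074442.20608
P_0 = D_1/(1+r)^1 + D_2/(1+r)^2 + D_3/(1+r)^3 + D_4/(1+r)^4 + D_5/(1+r)^5 + TV/(1+r)^5
    = 244806.42284 + 237818.19310 + 231029.44897 + 224434.49592 + 218027.80201 + 2301654.32225 = 3457770.68509

$3457770.69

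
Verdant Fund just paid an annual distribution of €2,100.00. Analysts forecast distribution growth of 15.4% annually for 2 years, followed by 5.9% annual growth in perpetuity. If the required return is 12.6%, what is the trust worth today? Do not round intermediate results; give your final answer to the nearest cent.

€39221.80

D_1 = 2423.40000
D_2 = 2796.60360
Terminal value at year 2: TV = D_2×(1+g_2)/(r−g_2) = 2961.60321/0.067 = 44203.03302
P_0 = D_1/(1+r)^1 + D_2/(1+r)^2 + TV/(1+r)^2
    = 2152.22025 + 2205.73905 + 34863.84553 = 39221.80483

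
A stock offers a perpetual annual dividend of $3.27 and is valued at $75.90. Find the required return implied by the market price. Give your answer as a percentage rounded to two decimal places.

4.31%

P = C/r ⇒ r = C/P = $3.27/$75.90 = 0.043083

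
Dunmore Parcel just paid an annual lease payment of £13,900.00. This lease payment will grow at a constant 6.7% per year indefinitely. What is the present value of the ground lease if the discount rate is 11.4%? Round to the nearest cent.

D₁ = D₀ × (1 + g) = £13,900.00 × 1.067 = £14,831.3000
Growing perpetuity: P = D₁ / (r − g) = £14,831.3000 / (0.114 − 0.067) = £315,559.57

£315559.57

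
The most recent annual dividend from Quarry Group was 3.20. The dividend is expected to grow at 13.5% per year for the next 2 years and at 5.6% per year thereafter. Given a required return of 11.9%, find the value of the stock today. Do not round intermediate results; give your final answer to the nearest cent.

D_1 = 3.63200
D_2 = 4.12232
Terminal value at year 2: TV = D_2×(1+g_2)/(r−g_2) = 4.35317/0.063 = 69.09794
P_0 = D_1/(1+r)^1 + D_2/(1+r)^2 + TV/(1+r)^2
    = 3.24576 + 3.29216 + 55.18295 = 61.72087

61.72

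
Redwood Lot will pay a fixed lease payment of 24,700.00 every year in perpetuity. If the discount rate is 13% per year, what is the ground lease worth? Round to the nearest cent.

190000.00

Level perpetuity: PV = C / r = 24,700.00 / 0.13 = 190,000.00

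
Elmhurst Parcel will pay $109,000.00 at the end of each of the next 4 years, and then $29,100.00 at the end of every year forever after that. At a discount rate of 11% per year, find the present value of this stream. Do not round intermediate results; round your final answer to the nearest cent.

PV of 4-year annuity: $109,000.00 × [1 − (1+0.11)^−4] / 0.11 = 338166.58017
Perpetuity value at year 4: $29,100.00 / 0.11 = 264545.45455
PV of perpetuity: 264545.45455 / (1+0.11)^4 = 174264.28498
Total PV = 338166.58017 + 174264.28498 = 512430.86514

$512430.87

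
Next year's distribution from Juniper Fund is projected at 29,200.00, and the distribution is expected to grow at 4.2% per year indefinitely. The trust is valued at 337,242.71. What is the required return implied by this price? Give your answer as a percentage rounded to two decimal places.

P = D₁/(r − g) ⇒ r = D₁/P + g = 29,200.0000/337,242.71 + 0.042 = 0.086585 + 0.042 = 0.128585

12.86%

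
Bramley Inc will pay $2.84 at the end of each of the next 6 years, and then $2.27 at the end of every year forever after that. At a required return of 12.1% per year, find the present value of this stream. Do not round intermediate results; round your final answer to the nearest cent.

$21.10

PV of 6-year annuity: $2.84 × [1 − (1+0.121)^−6] / 0.121 = 11.64340
Perpetuity value at year 6: $2.27 / 0.121 = 18.76033
PV of perpetuity: 18.76033 / (1+0.121)^6 = 9.45381
Total PV = 11.64340 + 9.45381 = 21.09721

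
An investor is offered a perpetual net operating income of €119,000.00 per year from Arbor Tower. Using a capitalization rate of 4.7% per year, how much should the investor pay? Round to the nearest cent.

€2531914.89

Level perpetuity: PV = C / r = €119,000.00 / 0.047 = €2,531,914.89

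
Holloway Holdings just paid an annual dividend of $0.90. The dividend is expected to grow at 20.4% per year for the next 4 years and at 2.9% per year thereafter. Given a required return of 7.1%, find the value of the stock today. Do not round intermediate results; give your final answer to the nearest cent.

D_1 = 1.08360
D_2 = 1.30465
D_3 = 1.57080
D_4 = 1.89125
Terminal value at year 4: TV = D_4×(1+g_2)/(r−g_2) = 1.94609/0.042 = 46.33557
P_0 = D_1/(1+r)^1 + D_2/(1+r)^2 + D_3/(1+r)^3 + D_4/(1+r)^4 + TV/(1+r)^4
    = 1.01176 + 1.13741 + 1.27866 + 1.43744 + 35.21735 = 40.08262

$40.08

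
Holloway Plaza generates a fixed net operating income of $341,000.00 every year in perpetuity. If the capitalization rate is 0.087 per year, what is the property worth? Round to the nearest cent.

Level perpetuity: PV = C / r = $341,000.00 / 0.087 = $3,919,540.23

$3919540.23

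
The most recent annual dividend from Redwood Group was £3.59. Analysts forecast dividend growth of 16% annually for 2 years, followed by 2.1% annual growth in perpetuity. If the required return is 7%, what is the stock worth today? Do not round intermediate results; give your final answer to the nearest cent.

£96.03

D_1 = 4.16440
D_2 = 4.83070
Terminal value at year 2: TV = D_2×(1+g_2)/(r−g_2) = 4.93215/0.049 = 100.65610
P_0 = D_1/(1+r)^1 + D_2/(1+r)^2 + TV/(1+r)^2
    = 3.89196 + 4.21932 + 87.91693 = 96.02822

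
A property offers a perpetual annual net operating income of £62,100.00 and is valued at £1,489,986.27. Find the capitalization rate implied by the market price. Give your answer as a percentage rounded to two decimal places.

4.17%

P = C/r ⇒ r = C/P = £62,100.00/£1,489,986.27 = 0.041678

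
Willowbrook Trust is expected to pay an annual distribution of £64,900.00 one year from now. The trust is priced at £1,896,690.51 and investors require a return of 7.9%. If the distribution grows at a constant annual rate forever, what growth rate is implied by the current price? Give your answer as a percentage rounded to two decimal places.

P = D₁/(r−g) ⇒ g = r − D₁/P = 0.079 − £64,900.00/£1,896,690.51 = 0.044783

4.48%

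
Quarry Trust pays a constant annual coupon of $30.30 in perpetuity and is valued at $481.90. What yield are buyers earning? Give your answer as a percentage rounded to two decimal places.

P = C/r ⇒ r = C/P = $30.30/$481.90 = 0.062876

6.29%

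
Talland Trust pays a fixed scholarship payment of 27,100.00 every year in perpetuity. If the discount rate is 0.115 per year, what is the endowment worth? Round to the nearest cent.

235652.17

Level perpetuity: PV = C / r = 27,100.00 / 0.115 = 235,652.17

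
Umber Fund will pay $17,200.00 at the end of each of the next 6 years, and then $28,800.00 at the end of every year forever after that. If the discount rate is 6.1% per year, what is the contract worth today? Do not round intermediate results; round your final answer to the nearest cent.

PV of 6-year annuity: $17,200.00 × [1 − (1+0.061)^−6] / 0.061 = 84312.89420
Perpetuity value at year 6: $28,800.00 / 0.061 = 472131.14754
PV of perpetuity: 472131.14754 / (1+0.061)^6 = 330956.06888
Total PV = 84312.89420 + 330956.06888 = 415268.96308

$415268.96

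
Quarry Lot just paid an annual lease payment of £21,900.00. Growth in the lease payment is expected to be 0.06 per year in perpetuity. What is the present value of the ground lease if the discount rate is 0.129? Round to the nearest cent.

D₁ = D₀ × (1 + g) = £21,900.00 × 1.06 = £23,214.0000
Growing perpetuity: P = D₁ / (r − g) = £23,214.0000 / (0.129 − 0.06) = £336,434.78

£336434.78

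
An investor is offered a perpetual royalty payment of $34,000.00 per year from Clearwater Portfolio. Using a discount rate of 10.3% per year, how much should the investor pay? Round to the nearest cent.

$330097.09

Level perpetuity: PV = C / r = $34,000.00 / 0.103 = $330,097.09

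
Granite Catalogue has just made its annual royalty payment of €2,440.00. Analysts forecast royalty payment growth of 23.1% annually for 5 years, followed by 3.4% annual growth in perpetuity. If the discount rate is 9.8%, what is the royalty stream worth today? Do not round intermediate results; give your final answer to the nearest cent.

D_1 = 3003.64000
D_2 = 3697.48084
D_3 = 4551.59891
D_4 = 5603.01826
D_5 = 6897.31548
Terminal value at year 5: TV = D_5×(1+g_2)/(r−g_2) = 7131.82421/0.064 = 111434.75326
P_0 = D_1/(1+r)^1 + D_2/(1+r)^2 + D_3/(1+r)^3 + D_4/(1+r)^4 + D_5/(1+r)^5 + TV/(1+r)^5
    = 2735.55556 + 3066.91156 + 3438.40449 + 3854.89610 + 4321.83707 + 69824.68019 = 87242.28496

€87242.28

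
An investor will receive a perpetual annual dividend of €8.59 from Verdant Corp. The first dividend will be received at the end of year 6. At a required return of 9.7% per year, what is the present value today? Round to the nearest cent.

Value at end of year 5: C / r = €8.59 / 0.097 = €88.5567
Discount to today: PV = €88.5567 / (1 + 0.097)^5 = €88.5567 / 1.588668 = €55.74

€55.74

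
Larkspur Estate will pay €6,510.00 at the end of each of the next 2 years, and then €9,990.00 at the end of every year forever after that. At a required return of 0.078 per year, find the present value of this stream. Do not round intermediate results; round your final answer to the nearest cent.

€121854.10

PV of 2-year annuity: €6,510.00 × [1 − (1+0.078)^−2] / 0.078 = 11640.96571
Perpetuity value at year 2: €9,990.00 / 0.078 = 128076.92308
PV of perpetuity: 128076.92308 / (1+0.078)^2 = 110213.13698
Total PV = 11640.96571 + 110213.13698 = 121854.10270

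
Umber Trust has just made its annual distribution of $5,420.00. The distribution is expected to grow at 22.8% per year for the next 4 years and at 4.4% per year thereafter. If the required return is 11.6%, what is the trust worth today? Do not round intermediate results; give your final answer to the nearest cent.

$142906.92

D_1 = 6655.76000
D_2 = 8173.27328
D_3 = 10036.77959
D_4 = 12325.16533
Terminal value at year 4: TV = D_4×(1+g_2)/(r−g_2) = 12867.47261/0.072 = 178714.89734
P_0 = D_1/(1+r)^1 + D_2/(1+r)^2 + D_3/(1+r)^3 + D_4/(1+r)^4 + TV/(1+r)^4
    = 5963.94265 + 6562.47453 + 7221.07413 + 7945.76974 + 115213.66119 = 142906.92224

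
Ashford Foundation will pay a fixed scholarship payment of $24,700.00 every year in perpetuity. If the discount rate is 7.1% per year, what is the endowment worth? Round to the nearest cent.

Level perpetuity: PV = C / r = $24,700.00 / 0.071 = $347,887.32

$347887.32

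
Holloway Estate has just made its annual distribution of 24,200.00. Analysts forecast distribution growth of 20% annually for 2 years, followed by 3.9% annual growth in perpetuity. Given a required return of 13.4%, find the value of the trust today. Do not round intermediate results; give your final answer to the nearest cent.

349083.82

D_1 = 29040.00000
D_2 = 34848.00000
Terminal value at year 2: TV = D_2×(1+g_2)/(r−g_2) = 36207.07200/0.095 = 381127.07368
P_0 = D_1/(1+r)^1 + D_2/(1+r)^2 + TV/(1+r)^2
    = 25608.46561 + 27098.90541 + 296376.44965 = 349083.82066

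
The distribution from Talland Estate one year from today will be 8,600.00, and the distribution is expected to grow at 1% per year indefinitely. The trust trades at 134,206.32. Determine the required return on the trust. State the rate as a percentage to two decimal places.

7.41%

P = D₁/(r − g) ⇒ r = D₁/P + g = 8,600.0000/134,206.32 + 0.01 = 0.064080 + 0.01 = 0.074080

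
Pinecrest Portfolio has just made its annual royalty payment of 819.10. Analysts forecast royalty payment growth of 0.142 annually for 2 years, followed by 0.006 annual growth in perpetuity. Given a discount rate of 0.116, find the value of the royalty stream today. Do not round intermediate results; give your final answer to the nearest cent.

D_1 = 935.41220
D_2 = 1068.24073
Terminal value at year 2: TV = D_2×(1+g_2)/(r−g_2) = 1074.65018/0.11 = 9769.54706
P_0 = D_1/(1+r)^1 + D_2/(1+r)^2 + TV/(1+r)^2
    = 838.18297 + 857.71054 + 7844.15271 = 9540.04622

9540.05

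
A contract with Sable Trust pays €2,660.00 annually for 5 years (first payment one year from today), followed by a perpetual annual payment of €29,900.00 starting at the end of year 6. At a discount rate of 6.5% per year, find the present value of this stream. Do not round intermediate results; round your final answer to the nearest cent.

PV of 5-year annuity: €2,660.00 × [1 − (1+0.065)^−5] / 0.065 = 11054.10731
Perpetuity value at year 5: €29,900.00 / 0.065 = 460000.00000
PV of perpetuity: 460000.00000 / (1+0.065)^5 = 335745.18480
Total PV = 11054.10731 + 335745.18480 = 346799.29211

€346799.29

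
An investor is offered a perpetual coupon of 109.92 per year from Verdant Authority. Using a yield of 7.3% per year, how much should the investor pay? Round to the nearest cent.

Level perpetuity: PV = C / r = 109.92 / 0.073 = 1,505.75

1505.75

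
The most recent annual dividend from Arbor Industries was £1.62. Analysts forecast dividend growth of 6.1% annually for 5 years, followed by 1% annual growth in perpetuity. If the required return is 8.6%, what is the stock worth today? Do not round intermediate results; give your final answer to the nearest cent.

D_1 = 1.71882
D_2 = 1.82367
D_3 = 1.93491
D_4 = 2.05294
D_5 = 2.17817
Terminal value at year 5: TV = D_5×(1+g_2)/(r−g_2) = 2.19995/0.076 = 28.94674
P_0 = D_1/(1+r)^1 + D_2/(1+r)^2 + D_3/(1+r)^3 + D_4/(1+r)^4 + D_5/(1+r)^5 + TV/(1+r)^5
    = 1.58271 + 1.54627 + 1.51068 + 1.47590 + 1.44193 + 19.16243 = 26.71991

£26.72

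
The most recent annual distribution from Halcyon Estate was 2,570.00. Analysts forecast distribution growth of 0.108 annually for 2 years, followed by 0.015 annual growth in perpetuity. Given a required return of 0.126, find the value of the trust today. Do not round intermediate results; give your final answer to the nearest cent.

27772.52

D_1 = 2847.56000
D_2 = 3155.09648
Terminal value at year 2: TV = D_2×(1+g_2)/(r−g_2) = 3202.42293/0.111 = 28850.65700
P_0 = D_1/(1+r)^1 + D_2/(1+r)^2 + TV/(1+r)^2
    = 2528.91652 + 2488.48979 + 22755.10933 = 27772.51564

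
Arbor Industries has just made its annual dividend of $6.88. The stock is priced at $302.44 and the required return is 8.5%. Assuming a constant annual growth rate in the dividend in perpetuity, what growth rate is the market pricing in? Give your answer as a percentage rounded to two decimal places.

6.09%

P = D₀(1+g)/(r−g) ⇒ P(r−g) = D₀(1+g) ⇒ g(P+D₀) = P·r − D₀
g = (P·r − D₀)/(P + D₀) = ($302.44×0.085 − $6.88) / ($302.44 + $6.88) = 0.060867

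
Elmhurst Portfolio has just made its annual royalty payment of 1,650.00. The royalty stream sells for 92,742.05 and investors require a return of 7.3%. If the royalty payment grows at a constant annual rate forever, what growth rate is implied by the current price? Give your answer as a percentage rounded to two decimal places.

5.42%

P = D₀(1+g)/(r−g) ⇒ P(r−g) = D₀(1+g) ⇒ g(P+D₀) = P·r − D₀
g = (P·r − D₀)/(P + D₀) = (92,742.05×0.073 − 1,650.00) / (92,742.05 + 1,650.00) = 0.054244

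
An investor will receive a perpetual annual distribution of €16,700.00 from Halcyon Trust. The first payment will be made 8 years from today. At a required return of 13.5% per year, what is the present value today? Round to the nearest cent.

€50981.39

Value at end of year 7: C / r = €16,700.00 / 0.135 = €123,703.7037
Discount to today: PV = €123,703.7037 / (1 + 0.135)^7 = €123,703.7037 / 2.426448 = €50,981.39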